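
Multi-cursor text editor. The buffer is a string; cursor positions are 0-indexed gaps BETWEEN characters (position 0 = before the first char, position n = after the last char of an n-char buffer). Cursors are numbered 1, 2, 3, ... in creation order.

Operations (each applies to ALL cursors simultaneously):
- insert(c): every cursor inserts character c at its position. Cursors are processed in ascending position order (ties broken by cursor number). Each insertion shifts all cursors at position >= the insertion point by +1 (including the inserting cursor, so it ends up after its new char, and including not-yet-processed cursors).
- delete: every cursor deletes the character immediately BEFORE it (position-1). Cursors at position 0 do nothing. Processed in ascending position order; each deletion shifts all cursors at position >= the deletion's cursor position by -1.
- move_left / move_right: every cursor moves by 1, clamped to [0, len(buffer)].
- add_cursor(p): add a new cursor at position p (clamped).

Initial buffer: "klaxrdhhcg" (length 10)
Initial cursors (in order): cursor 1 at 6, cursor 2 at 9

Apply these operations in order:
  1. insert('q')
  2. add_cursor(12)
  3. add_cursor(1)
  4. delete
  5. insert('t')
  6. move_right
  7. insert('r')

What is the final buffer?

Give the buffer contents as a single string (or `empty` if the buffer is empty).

Answer: tlraxrdthrhcttrr

Derivation:
After op 1 (insert('q')): buffer="klaxrdqhhcqg" (len 12), cursors c1@7 c2@11, authorship ......1...2.
After op 2 (add_cursor(12)): buffer="klaxrdqhhcqg" (len 12), cursors c1@7 c2@11 c3@12, authorship ......1...2.
After op 3 (add_cursor(1)): buffer="klaxrdqhhcqg" (len 12), cursors c4@1 c1@7 c2@11 c3@12, authorship ......1...2.
After op 4 (delete): buffer="laxrdhhc" (len 8), cursors c4@0 c1@5 c2@8 c3@8, authorship ........
After op 5 (insert('t')): buffer="tlaxrdthhctt" (len 12), cursors c4@1 c1@7 c2@12 c3@12, authorship 4.....1...23
After op 6 (move_right): buffer="tlaxrdthhctt" (len 12), cursors c4@2 c1@8 c2@12 c3@12, authorship 4.....1...23
After op 7 (insert('r')): buffer="tlraxrdthrhcttrr" (len 16), cursors c4@3 c1@10 c2@16 c3@16, authorship 4.4....1.1..2323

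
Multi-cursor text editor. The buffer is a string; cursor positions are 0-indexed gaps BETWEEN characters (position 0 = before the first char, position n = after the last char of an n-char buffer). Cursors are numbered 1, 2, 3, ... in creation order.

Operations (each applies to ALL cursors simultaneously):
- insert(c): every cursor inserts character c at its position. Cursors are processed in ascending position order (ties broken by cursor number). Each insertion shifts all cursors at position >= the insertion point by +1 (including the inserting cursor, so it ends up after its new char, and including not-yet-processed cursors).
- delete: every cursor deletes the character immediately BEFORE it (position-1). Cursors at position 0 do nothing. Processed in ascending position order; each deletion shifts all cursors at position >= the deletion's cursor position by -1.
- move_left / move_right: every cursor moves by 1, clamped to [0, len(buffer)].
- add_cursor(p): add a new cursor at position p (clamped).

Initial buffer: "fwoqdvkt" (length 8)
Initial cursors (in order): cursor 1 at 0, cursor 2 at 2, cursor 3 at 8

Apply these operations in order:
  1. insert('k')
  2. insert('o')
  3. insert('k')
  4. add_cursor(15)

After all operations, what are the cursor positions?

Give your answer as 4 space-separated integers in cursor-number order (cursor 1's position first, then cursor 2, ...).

After op 1 (insert('k')): buffer="kfwkoqdvktk" (len 11), cursors c1@1 c2@4 c3@11, authorship 1..2......3
After op 2 (insert('o')): buffer="kofwkooqdvktko" (len 14), cursors c1@2 c2@6 c3@14, authorship 11..22......33
After op 3 (insert('k')): buffer="kokfwkokoqdvktkok" (len 17), cursors c1@3 c2@8 c3@17, authorship 111..222......333
After op 4 (add_cursor(15)): buffer="kokfwkokoqdvktkok" (len 17), cursors c1@3 c2@8 c4@15 c3@17, authorship 111..222......333

Answer: 3 8 17 15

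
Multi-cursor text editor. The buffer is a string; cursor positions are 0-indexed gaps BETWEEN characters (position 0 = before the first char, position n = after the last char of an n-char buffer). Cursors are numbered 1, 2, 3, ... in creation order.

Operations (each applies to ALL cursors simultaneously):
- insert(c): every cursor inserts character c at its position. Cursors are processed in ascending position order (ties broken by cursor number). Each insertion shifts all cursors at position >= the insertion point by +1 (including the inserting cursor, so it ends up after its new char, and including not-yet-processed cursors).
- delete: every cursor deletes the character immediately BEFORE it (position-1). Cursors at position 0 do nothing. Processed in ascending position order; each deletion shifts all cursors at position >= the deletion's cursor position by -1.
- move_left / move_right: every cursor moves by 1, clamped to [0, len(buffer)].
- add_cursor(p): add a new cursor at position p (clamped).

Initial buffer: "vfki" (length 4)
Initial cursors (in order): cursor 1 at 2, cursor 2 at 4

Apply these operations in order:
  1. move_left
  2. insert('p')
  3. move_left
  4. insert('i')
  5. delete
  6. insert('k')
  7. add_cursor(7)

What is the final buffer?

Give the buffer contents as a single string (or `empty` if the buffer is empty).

Answer: vkpfkkpi

Derivation:
After op 1 (move_left): buffer="vfki" (len 4), cursors c1@1 c2@3, authorship ....
After op 2 (insert('p')): buffer="vpfkpi" (len 6), cursors c1@2 c2@5, authorship .1..2.
After op 3 (move_left): buffer="vpfkpi" (len 6), cursors c1@1 c2@4, authorship .1..2.
After op 4 (insert('i')): buffer="vipfkipi" (len 8), cursors c1@2 c2@6, authorship .11..22.
After op 5 (delete): buffer="vpfkpi" (len 6), cursors c1@1 c2@4, authorship .1..2.
After op 6 (insert('k')): buffer="vkpfkkpi" (len 8), cursors c1@2 c2@6, authorship .11..22.
After op 7 (add_cursor(7)): buffer="vkpfkkpi" (len 8), cursors c1@2 c2@6 c3@7, authorship .11..22.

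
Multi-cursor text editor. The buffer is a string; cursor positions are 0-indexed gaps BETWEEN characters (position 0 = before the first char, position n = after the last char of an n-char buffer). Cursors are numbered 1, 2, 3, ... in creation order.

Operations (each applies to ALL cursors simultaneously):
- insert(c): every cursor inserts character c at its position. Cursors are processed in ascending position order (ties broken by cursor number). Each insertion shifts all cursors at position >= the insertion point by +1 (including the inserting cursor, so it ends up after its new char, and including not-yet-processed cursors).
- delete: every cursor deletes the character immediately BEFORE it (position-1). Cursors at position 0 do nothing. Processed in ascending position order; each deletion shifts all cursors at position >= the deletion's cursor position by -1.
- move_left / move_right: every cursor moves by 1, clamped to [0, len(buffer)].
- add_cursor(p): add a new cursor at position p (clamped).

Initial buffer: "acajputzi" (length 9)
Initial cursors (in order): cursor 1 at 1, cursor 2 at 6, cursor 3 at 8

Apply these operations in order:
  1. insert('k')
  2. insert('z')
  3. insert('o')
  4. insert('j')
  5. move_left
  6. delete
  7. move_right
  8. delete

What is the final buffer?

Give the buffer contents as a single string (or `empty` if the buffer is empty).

Answer: akzcajpukztzkzi

Derivation:
After op 1 (insert('k')): buffer="akcajpuktzki" (len 12), cursors c1@2 c2@8 c3@11, authorship .1.....2..3.
After op 2 (insert('z')): buffer="akzcajpukztzkzi" (len 15), cursors c1@3 c2@10 c3@14, authorship .11.....22..33.
After op 3 (insert('o')): buffer="akzocajpukzotzkzoi" (len 18), cursors c1@4 c2@12 c3@17, authorship .111.....222..333.
After op 4 (insert('j')): buffer="akzojcajpukzojtzkzoji" (len 21), cursors c1@5 c2@14 c3@20, authorship .1111.....2222..3333.
After op 5 (move_left): buffer="akzojcajpukzojtzkzoji" (len 21), cursors c1@4 c2@13 c3@19, authorship .1111.....2222..3333.
After op 6 (delete): buffer="akzjcajpukzjtzkzji" (len 18), cursors c1@3 c2@11 c3@16, authorship .111.....222..333.
After op 7 (move_right): buffer="akzjcajpukzjtzkzji" (len 18), cursors c1@4 c2@12 c3@17, authorship .111.....222..333.
After op 8 (delete): buffer="akzcajpukztzkzi" (len 15), cursors c1@3 c2@10 c3@14, authorship .11.....22..33.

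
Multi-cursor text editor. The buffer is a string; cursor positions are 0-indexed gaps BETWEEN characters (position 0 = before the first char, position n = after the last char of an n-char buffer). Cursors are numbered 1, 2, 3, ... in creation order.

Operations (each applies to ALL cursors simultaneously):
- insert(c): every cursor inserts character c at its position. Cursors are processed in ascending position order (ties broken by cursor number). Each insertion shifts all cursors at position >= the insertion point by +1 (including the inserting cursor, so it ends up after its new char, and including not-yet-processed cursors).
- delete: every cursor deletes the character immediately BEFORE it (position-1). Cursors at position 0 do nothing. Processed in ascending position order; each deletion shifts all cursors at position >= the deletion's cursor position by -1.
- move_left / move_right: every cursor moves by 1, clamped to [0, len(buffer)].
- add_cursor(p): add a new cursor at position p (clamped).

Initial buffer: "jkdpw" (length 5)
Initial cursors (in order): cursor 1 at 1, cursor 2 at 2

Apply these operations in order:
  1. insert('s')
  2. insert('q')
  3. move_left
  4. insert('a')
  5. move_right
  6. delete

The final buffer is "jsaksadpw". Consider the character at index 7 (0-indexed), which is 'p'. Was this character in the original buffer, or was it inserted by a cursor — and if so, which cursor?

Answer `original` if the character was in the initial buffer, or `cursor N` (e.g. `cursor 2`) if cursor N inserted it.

Answer: original

Derivation:
After op 1 (insert('s')): buffer="jsksdpw" (len 7), cursors c1@2 c2@4, authorship .1.2...
After op 2 (insert('q')): buffer="jsqksqdpw" (len 9), cursors c1@3 c2@6, authorship .11.22...
After op 3 (move_left): buffer="jsqksqdpw" (len 9), cursors c1@2 c2@5, authorship .11.22...
After op 4 (insert('a')): buffer="jsaqksaqdpw" (len 11), cursors c1@3 c2@7, authorship .111.222...
After op 5 (move_right): buffer="jsaqksaqdpw" (len 11), cursors c1@4 c2@8, authorship .111.222...
After op 6 (delete): buffer="jsaksadpw" (len 9), cursors c1@3 c2@6, authorship .11.22...
Authorship (.=original, N=cursor N): . 1 1 . 2 2 . . .
Index 7: author = original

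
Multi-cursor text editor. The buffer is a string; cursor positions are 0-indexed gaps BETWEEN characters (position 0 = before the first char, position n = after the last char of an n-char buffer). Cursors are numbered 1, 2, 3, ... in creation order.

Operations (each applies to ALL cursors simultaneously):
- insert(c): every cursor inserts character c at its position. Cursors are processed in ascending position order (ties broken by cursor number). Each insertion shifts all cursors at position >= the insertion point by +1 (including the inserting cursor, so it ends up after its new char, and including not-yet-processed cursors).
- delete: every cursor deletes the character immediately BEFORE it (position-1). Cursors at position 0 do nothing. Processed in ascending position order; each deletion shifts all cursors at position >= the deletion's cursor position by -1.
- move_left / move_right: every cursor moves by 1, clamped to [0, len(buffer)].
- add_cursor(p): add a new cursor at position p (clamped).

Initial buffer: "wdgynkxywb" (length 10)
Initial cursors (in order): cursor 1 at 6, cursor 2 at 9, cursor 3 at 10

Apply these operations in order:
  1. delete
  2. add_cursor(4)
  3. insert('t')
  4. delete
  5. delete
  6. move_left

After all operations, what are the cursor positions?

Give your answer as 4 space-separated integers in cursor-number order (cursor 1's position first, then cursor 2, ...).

After op 1 (delete): buffer="wdgynxy" (len 7), cursors c1@5 c2@7 c3@7, authorship .......
After op 2 (add_cursor(4)): buffer="wdgynxy" (len 7), cursors c4@4 c1@5 c2@7 c3@7, authorship .......
After op 3 (insert('t')): buffer="wdgytntxytt" (len 11), cursors c4@5 c1@7 c2@11 c3@11, authorship ....4.1..23
After op 4 (delete): buffer="wdgynxy" (len 7), cursors c4@4 c1@5 c2@7 c3@7, authorship .......
After op 5 (delete): buffer="wdg" (len 3), cursors c1@3 c2@3 c3@3 c4@3, authorship ...
After op 6 (move_left): buffer="wdg" (len 3), cursors c1@2 c2@2 c3@2 c4@2, authorship ...

Answer: 2 2 2 2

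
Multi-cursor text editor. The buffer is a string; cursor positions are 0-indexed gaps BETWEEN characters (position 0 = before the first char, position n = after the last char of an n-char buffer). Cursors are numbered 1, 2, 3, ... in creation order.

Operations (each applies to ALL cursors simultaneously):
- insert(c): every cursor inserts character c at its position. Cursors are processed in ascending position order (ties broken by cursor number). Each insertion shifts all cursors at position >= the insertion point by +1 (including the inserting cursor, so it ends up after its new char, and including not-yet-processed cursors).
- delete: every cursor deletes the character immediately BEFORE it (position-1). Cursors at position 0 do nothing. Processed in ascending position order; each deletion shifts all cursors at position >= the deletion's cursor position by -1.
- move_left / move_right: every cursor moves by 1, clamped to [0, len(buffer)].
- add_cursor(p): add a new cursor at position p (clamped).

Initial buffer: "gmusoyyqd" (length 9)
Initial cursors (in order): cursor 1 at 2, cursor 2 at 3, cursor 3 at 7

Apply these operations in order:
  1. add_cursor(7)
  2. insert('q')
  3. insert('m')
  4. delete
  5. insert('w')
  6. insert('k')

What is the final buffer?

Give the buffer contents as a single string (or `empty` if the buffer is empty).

After op 1 (add_cursor(7)): buffer="gmusoyyqd" (len 9), cursors c1@2 c2@3 c3@7 c4@7, authorship .........
After op 2 (insert('q')): buffer="gmquqsoyyqqqd" (len 13), cursors c1@3 c2@5 c3@11 c4@11, authorship ..1.2....34..
After op 3 (insert('m')): buffer="gmqmuqmsoyyqqmmqd" (len 17), cursors c1@4 c2@7 c3@15 c4@15, authorship ..11.22....3434..
After op 4 (delete): buffer="gmquqsoyyqqqd" (len 13), cursors c1@3 c2@5 c3@11 c4@11, authorship ..1.2....34..
After op 5 (insert('w')): buffer="gmqwuqwsoyyqqwwqd" (len 17), cursors c1@4 c2@7 c3@15 c4@15, authorship ..11.22....3434..
After op 6 (insert('k')): buffer="gmqwkuqwksoyyqqwwkkqd" (len 21), cursors c1@5 c2@9 c3@19 c4@19, authorship ..111.222....343434..

Answer: gmqwkuqwksoyyqqwwkkqd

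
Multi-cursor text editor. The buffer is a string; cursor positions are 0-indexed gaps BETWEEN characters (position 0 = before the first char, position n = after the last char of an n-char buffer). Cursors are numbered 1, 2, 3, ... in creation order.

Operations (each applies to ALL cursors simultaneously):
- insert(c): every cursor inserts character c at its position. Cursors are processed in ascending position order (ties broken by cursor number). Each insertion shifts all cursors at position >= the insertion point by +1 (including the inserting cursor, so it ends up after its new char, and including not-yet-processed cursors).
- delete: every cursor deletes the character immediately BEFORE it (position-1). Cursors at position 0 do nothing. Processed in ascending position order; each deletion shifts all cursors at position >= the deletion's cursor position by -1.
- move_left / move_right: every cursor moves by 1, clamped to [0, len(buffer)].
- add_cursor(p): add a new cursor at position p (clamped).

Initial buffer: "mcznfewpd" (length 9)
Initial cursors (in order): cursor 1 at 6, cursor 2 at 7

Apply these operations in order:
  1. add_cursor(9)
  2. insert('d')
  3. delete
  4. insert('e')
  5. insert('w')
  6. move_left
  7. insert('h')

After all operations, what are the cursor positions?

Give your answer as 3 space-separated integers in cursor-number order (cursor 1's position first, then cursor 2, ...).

Answer: 8 12 17

Derivation:
After op 1 (add_cursor(9)): buffer="mcznfewpd" (len 9), cursors c1@6 c2@7 c3@9, authorship .........
After op 2 (insert('d')): buffer="mcznfedwdpdd" (len 12), cursors c1@7 c2@9 c3@12, authorship ......1.2..3
After op 3 (delete): buffer="mcznfewpd" (len 9), cursors c1@6 c2@7 c3@9, authorship .........
After op 4 (insert('e')): buffer="mcznfeewepde" (len 12), cursors c1@7 c2@9 c3@12, authorship ......1.2..3
After op 5 (insert('w')): buffer="mcznfeewwewpdew" (len 15), cursors c1@8 c2@11 c3@15, authorship ......11.22..33
After op 6 (move_left): buffer="mcznfeewwewpdew" (len 15), cursors c1@7 c2@10 c3@14, authorship ......11.22..33
After op 7 (insert('h')): buffer="mcznfeehwwehwpdehw" (len 18), cursors c1@8 c2@12 c3@17, authorship ......111.222..333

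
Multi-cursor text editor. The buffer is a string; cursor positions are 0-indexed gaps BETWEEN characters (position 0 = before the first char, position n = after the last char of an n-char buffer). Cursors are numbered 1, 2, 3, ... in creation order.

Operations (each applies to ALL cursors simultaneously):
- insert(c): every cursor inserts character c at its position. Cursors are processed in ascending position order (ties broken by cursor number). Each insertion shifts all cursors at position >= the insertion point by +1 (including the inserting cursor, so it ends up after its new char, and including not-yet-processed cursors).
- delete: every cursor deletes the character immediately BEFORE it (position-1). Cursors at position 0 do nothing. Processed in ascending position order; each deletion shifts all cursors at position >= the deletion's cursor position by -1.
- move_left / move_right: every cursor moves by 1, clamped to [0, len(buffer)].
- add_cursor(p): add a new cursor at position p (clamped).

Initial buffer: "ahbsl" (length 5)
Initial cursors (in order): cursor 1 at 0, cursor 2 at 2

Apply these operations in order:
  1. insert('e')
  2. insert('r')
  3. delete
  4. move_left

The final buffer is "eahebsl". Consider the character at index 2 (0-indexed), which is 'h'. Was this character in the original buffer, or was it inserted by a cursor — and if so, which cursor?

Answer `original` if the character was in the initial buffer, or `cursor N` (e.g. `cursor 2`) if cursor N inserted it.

Answer: original

Derivation:
After op 1 (insert('e')): buffer="eahebsl" (len 7), cursors c1@1 c2@4, authorship 1..2...
After op 2 (insert('r')): buffer="eraherbsl" (len 9), cursors c1@2 c2@6, authorship 11..22...
After op 3 (delete): buffer="eahebsl" (len 7), cursors c1@1 c2@4, authorship 1..2...
After op 4 (move_left): buffer="eahebsl" (len 7), cursors c1@0 c2@3, authorship 1..2...
Authorship (.=original, N=cursor N): 1 . . 2 . . .
Index 2: author = original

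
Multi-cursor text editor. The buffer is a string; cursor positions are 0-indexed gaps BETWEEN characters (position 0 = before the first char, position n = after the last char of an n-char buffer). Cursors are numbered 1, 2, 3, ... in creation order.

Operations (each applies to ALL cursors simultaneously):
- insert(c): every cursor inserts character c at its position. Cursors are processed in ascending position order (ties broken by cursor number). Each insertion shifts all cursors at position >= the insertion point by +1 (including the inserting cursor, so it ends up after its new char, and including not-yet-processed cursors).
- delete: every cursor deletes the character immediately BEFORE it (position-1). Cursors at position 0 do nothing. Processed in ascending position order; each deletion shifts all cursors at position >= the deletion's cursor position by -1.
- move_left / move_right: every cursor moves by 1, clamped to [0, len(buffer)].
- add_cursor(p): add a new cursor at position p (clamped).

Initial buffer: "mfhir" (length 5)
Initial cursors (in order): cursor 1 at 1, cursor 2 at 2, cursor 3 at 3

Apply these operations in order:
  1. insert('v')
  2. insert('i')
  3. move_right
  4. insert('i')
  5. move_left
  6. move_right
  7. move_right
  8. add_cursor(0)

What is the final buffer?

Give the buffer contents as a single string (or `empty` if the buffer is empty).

Answer: mvifivihiviiir

Derivation:
After op 1 (insert('v')): buffer="mvfvhvir" (len 8), cursors c1@2 c2@4 c3@6, authorship .1.2.3..
After op 2 (insert('i')): buffer="mvifvihviir" (len 11), cursors c1@3 c2@6 c3@9, authorship .11.22.33..
After op 3 (move_right): buffer="mvifvihviir" (len 11), cursors c1@4 c2@7 c3@10, authorship .11.22.33..
After op 4 (insert('i')): buffer="mvifivihiviiir" (len 14), cursors c1@5 c2@9 c3@13, authorship .11.122.233.3.
After op 5 (move_left): buffer="mvifivihiviiir" (len 14), cursors c1@4 c2@8 c3@12, authorship .11.122.233.3.
After op 6 (move_right): buffer="mvifivihiviiir" (len 14), cursors c1@5 c2@9 c3@13, authorship .11.122.233.3.
After op 7 (move_right): buffer="mvifivihiviiir" (len 14), cursors c1@6 c2@10 c3@14, authorship .11.122.233.3.
After op 8 (add_cursor(0)): buffer="mvifivihiviiir" (len 14), cursors c4@0 c1@6 c2@10 c3@14, authorship .11.122.233.3.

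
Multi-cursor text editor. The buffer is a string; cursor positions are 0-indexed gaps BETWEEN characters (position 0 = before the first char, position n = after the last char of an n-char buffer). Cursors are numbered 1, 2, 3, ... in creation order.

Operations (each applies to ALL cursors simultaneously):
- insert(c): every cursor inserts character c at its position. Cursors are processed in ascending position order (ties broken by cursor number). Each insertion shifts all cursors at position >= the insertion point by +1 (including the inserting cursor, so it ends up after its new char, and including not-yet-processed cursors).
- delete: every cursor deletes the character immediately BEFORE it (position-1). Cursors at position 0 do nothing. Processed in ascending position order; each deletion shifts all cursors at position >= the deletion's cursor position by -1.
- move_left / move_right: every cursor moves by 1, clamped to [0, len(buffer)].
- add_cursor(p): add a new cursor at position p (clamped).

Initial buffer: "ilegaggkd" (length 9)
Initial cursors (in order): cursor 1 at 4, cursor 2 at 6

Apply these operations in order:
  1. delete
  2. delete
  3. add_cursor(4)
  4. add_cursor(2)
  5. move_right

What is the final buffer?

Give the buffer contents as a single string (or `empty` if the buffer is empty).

After op 1 (delete): buffer="ileagkd" (len 7), cursors c1@3 c2@4, authorship .......
After op 2 (delete): buffer="ilgkd" (len 5), cursors c1@2 c2@2, authorship .....
After op 3 (add_cursor(4)): buffer="ilgkd" (len 5), cursors c1@2 c2@2 c3@4, authorship .....
After op 4 (add_cursor(2)): buffer="ilgkd" (len 5), cursors c1@2 c2@2 c4@2 c3@4, authorship .....
After op 5 (move_right): buffer="ilgkd" (len 5), cursors c1@3 c2@3 c4@3 c3@5, authorship .....

Answer: ilgkd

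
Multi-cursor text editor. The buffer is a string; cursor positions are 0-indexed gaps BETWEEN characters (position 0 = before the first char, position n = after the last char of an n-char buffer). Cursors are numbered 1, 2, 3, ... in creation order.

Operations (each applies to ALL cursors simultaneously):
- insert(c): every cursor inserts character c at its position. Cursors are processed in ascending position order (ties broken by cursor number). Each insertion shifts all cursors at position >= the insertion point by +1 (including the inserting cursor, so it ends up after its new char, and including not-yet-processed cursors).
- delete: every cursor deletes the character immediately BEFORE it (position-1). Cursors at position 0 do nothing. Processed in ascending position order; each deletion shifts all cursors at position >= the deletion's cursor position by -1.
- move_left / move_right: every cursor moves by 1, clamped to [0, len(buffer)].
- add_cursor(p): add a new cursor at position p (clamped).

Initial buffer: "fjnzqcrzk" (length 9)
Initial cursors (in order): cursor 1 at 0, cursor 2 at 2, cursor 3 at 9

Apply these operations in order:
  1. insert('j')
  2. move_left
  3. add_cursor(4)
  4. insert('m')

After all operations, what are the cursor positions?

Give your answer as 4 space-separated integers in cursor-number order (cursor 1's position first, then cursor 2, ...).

After op 1 (insert('j')): buffer="jfjjnzqcrzkj" (len 12), cursors c1@1 c2@4 c3@12, authorship 1..2.......3
After op 2 (move_left): buffer="jfjjnzqcrzkj" (len 12), cursors c1@0 c2@3 c3@11, authorship 1..2.......3
After op 3 (add_cursor(4)): buffer="jfjjnzqcrzkj" (len 12), cursors c1@0 c2@3 c4@4 c3@11, authorship 1..2.......3
After op 4 (insert('m')): buffer="mjfjmjmnzqcrzkmj" (len 16), cursors c1@1 c2@5 c4@7 c3@15, authorship 11..224.......33

Answer: 1 5 15 7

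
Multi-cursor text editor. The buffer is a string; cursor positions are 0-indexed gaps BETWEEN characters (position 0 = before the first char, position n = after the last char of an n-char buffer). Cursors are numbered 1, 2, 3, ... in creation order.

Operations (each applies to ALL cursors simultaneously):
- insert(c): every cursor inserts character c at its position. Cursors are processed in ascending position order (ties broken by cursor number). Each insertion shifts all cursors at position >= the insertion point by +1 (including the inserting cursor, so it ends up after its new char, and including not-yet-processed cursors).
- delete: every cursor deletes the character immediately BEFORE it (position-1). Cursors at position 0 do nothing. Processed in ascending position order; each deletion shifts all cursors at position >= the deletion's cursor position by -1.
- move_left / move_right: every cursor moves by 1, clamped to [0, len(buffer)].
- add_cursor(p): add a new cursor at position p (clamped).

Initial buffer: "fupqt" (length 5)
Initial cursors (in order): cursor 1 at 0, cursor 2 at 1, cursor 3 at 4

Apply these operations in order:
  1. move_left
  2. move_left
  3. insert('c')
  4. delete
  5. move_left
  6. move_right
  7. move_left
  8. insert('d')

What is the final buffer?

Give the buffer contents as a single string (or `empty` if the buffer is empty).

Answer: ddfdupqt

Derivation:
After op 1 (move_left): buffer="fupqt" (len 5), cursors c1@0 c2@0 c3@3, authorship .....
After op 2 (move_left): buffer="fupqt" (len 5), cursors c1@0 c2@0 c3@2, authorship .....
After op 3 (insert('c')): buffer="ccfucpqt" (len 8), cursors c1@2 c2@2 c3@5, authorship 12..3...
After op 4 (delete): buffer="fupqt" (len 5), cursors c1@0 c2@0 c3@2, authorship .....
After op 5 (move_left): buffer="fupqt" (len 5), cursors c1@0 c2@0 c3@1, authorship .....
After op 6 (move_right): buffer="fupqt" (len 5), cursors c1@1 c2@1 c3@2, authorship .....
After op 7 (move_left): buffer="fupqt" (len 5), cursors c1@0 c2@0 c3@1, authorship .....
After op 8 (insert('d')): buffer="ddfdupqt" (len 8), cursors c1@2 c2@2 c3@4, authorship 12.3....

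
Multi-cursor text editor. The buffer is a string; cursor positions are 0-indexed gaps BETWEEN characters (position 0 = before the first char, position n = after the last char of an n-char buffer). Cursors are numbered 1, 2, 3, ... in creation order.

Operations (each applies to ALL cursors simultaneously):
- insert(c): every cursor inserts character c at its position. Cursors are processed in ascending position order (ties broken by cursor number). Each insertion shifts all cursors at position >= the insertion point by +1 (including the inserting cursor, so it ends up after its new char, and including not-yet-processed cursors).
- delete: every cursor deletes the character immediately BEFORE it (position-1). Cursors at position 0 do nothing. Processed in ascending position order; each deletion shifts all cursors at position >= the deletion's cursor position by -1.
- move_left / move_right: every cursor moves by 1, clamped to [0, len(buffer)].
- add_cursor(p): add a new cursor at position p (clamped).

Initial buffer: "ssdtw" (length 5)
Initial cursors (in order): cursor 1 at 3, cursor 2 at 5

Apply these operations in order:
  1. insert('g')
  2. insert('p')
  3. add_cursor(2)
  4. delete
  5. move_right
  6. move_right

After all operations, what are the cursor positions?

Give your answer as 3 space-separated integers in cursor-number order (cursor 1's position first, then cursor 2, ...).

Answer: 5 6 3

Derivation:
After op 1 (insert('g')): buffer="ssdgtwg" (len 7), cursors c1@4 c2@7, authorship ...1..2
After op 2 (insert('p')): buffer="ssdgptwgp" (len 9), cursors c1@5 c2@9, authorship ...11..22
After op 3 (add_cursor(2)): buffer="ssdgptwgp" (len 9), cursors c3@2 c1@5 c2@9, authorship ...11..22
After op 4 (delete): buffer="sdgtwg" (len 6), cursors c3@1 c1@3 c2@6, authorship ..1..2
After op 5 (move_right): buffer="sdgtwg" (len 6), cursors c3@2 c1@4 c2@6, authorship ..1..2
After op 6 (move_right): buffer="sdgtwg" (len 6), cursors c3@3 c1@5 c2@6, authorship ..1..2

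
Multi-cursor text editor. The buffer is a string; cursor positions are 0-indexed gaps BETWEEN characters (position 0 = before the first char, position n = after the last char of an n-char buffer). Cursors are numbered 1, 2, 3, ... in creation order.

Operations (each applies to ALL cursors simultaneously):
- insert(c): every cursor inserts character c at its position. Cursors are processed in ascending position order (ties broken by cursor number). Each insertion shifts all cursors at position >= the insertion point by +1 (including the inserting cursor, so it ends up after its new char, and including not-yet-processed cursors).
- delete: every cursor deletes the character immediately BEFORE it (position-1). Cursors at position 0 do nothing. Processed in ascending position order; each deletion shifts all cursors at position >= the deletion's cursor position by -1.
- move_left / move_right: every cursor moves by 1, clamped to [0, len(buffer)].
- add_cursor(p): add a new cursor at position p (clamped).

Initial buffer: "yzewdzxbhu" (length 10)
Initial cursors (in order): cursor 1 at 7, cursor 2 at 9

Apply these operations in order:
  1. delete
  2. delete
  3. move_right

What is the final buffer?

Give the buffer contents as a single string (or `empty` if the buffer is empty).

After op 1 (delete): buffer="yzewdzbu" (len 8), cursors c1@6 c2@7, authorship ........
After op 2 (delete): buffer="yzewdu" (len 6), cursors c1@5 c2@5, authorship ......
After op 3 (move_right): buffer="yzewdu" (len 6), cursors c1@6 c2@6, authorship ......

Answer: yzewdu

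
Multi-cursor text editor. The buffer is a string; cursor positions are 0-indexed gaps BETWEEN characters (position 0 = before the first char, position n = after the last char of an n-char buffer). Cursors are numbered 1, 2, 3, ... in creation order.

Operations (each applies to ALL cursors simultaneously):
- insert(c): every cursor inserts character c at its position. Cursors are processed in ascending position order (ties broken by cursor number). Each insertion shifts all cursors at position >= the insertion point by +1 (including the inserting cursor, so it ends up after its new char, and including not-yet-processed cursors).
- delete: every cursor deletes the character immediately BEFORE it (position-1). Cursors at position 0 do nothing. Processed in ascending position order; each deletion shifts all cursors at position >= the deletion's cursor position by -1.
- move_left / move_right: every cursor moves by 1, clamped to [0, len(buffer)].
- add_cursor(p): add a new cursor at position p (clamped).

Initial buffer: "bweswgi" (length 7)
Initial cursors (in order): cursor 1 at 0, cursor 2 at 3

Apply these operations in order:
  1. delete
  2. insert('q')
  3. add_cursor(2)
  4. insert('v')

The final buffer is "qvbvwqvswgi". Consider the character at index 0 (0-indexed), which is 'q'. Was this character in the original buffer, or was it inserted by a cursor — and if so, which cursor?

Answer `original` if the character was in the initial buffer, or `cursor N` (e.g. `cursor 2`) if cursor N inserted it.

Answer: cursor 1

Derivation:
After op 1 (delete): buffer="bwswgi" (len 6), cursors c1@0 c2@2, authorship ......
After op 2 (insert('q')): buffer="qbwqswgi" (len 8), cursors c1@1 c2@4, authorship 1..2....
After op 3 (add_cursor(2)): buffer="qbwqswgi" (len 8), cursors c1@1 c3@2 c2@4, authorship 1..2....
After op 4 (insert('v')): buffer="qvbvwqvswgi" (len 11), cursors c1@2 c3@4 c2@7, authorship 11.3.22....
Authorship (.=original, N=cursor N): 1 1 . 3 . 2 2 . . . .
Index 0: author = 1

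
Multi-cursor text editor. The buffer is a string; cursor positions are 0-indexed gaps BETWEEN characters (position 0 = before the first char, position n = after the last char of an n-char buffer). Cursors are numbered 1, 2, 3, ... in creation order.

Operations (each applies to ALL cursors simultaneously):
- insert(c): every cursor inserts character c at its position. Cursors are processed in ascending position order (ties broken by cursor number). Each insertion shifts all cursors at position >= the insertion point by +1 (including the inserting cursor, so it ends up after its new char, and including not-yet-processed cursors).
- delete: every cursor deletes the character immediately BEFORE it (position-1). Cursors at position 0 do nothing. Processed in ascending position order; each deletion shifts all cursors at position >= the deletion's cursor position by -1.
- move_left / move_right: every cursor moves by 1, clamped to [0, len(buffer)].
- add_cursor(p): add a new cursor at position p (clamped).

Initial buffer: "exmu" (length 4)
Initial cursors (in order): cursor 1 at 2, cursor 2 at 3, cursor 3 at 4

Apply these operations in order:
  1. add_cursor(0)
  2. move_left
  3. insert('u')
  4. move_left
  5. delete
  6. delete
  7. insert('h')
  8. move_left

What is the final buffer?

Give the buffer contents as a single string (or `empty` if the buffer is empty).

Answer: hhhhuu

Derivation:
After op 1 (add_cursor(0)): buffer="exmu" (len 4), cursors c4@0 c1@2 c2@3 c3@4, authorship ....
After op 2 (move_left): buffer="exmu" (len 4), cursors c4@0 c1@1 c2@2 c3@3, authorship ....
After op 3 (insert('u')): buffer="ueuxumuu" (len 8), cursors c4@1 c1@3 c2@5 c3@7, authorship 4.1.2.3.
After op 4 (move_left): buffer="ueuxumuu" (len 8), cursors c4@0 c1@2 c2@4 c3@6, authorship 4.1.2.3.
After op 5 (delete): buffer="uuuuu" (len 5), cursors c4@0 c1@1 c2@2 c3@3, authorship 4123.
After op 6 (delete): buffer="uu" (len 2), cursors c1@0 c2@0 c3@0 c4@0, authorship 3.
After op 7 (insert('h')): buffer="hhhhuu" (len 6), cursors c1@4 c2@4 c3@4 c4@4, authorship 12343.
After op 8 (move_left): buffer="hhhhuu" (len 6), cursors c1@3 c2@3 c3@3 c4@3, authorship 12343.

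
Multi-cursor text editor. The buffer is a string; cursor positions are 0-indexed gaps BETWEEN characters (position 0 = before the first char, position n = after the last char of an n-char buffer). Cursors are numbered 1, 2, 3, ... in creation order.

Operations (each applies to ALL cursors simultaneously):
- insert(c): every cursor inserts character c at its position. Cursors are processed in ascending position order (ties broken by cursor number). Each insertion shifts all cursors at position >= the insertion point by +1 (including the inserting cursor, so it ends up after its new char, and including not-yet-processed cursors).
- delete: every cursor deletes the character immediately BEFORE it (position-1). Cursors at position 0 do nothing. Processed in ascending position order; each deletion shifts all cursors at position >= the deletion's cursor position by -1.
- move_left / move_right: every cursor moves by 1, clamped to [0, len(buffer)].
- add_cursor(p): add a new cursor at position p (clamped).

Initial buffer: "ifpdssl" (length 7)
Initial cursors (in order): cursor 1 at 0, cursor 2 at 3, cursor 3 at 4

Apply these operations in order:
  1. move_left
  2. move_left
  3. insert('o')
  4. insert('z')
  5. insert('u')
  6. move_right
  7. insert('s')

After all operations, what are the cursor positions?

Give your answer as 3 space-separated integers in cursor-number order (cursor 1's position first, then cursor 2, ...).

After op 1 (move_left): buffer="ifpdssl" (len 7), cursors c1@0 c2@2 c3@3, authorship .......
After op 2 (move_left): buffer="ifpdssl" (len 7), cursors c1@0 c2@1 c3@2, authorship .......
After op 3 (insert('o')): buffer="oiofopdssl" (len 10), cursors c1@1 c2@3 c3@5, authorship 1.2.3.....
After op 4 (insert('z')): buffer="oziozfozpdssl" (len 13), cursors c1@2 c2@5 c3@8, authorship 11.22.33.....
After op 5 (insert('u')): buffer="ozuiozufozupdssl" (len 16), cursors c1@3 c2@7 c3@11, authorship 111.222.333.....
After op 6 (move_right): buffer="ozuiozufozupdssl" (len 16), cursors c1@4 c2@8 c3@12, authorship 111.222.333.....
After op 7 (insert('s')): buffer="ozuisozufsozupsdssl" (len 19), cursors c1@5 c2@10 c3@15, authorship 111.1222.2333.3....

Answer: 5 10 15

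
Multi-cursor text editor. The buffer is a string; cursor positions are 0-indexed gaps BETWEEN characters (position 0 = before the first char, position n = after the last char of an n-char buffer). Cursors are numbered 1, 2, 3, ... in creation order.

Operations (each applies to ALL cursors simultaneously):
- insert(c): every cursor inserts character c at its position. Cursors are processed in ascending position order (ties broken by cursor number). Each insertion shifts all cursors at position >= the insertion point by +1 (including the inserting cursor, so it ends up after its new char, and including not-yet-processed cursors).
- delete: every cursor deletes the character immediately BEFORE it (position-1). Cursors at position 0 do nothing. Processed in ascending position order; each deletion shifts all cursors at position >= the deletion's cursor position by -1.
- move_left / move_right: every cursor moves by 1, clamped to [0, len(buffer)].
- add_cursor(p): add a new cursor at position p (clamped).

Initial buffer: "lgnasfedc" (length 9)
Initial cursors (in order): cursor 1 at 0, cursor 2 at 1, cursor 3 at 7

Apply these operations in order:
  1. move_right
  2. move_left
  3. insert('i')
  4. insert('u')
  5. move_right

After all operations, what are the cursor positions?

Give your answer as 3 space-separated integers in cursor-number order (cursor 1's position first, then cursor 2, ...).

Answer: 3 6 14

Derivation:
After op 1 (move_right): buffer="lgnasfedc" (len 9), cursors c1@1 c2@2 c3@8, authorship .........
After op 2 (move_left): buffer="lgnasfedc" (len 9), cursors c1@0 c2@1 c3@7, authorship .........
After op 3 (insert('i')): buffer="ilignasfeidc" (len 12), cursors c1@1 c2@3 c3@10, authorship 1.2......3..
After op 4 (insert('u')): buffer="iuliugnasfeiudc" (len 15), cursors c1@2 c2@5 c3@13, authorship 11.22......33..
After op 5 (move_right): buffer="iuliugnasfeiudc" (len 15), cursors c1@3 c2@6 c3@14, authorship 11.22......33..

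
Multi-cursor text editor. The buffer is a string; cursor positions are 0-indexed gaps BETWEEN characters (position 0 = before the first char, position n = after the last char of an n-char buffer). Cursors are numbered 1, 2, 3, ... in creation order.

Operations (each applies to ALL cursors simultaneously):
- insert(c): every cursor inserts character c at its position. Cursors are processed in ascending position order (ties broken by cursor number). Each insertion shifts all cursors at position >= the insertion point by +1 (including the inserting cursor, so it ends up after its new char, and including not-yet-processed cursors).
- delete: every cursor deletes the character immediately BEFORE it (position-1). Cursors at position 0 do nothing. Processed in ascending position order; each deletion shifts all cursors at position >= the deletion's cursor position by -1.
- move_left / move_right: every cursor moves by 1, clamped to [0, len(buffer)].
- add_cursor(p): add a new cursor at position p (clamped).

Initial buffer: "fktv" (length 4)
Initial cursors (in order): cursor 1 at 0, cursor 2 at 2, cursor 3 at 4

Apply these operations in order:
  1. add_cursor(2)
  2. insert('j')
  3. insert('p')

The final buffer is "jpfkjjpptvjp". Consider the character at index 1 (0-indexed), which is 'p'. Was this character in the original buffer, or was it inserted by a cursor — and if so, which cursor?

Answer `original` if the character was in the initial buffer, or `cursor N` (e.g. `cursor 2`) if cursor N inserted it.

After op 1 (add_cursor(2)): buffer="fktv" (len 4), cursors c1@0 c2@2 c4@2 c3@4, authorship ....
After op 2 (insert('j')): buffer="jfkjjtvj" (len 8), cursors c1@1 c2@5 c4@5 c3@8, authorship 1..24..3
After op 3 (insert('p')): buffer="jpfkjjpptvjp" (len 12), cursors c1@2 c2@8 c4@8 c3@12, authorship 11..2424..33
Authorship (.=original, N=cursor N): 1 1 . . 2 4 2 4 . . 3 3
Index 1: author = 1

Answer: cursor 1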